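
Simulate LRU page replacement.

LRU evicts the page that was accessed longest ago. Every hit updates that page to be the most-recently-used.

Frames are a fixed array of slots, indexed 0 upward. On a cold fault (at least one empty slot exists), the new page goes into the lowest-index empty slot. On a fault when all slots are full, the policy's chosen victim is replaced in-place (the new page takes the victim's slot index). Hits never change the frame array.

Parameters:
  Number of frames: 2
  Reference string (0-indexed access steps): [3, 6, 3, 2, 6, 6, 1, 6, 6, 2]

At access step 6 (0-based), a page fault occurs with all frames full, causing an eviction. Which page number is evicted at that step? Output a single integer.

Answer: 2

Derivation:
Step 0: ref 3 -> FAULT, frames=[3,-]
Step 1: ref 6 -> FAULT, frames=[3,6]
Step 2: ref 3 -> HIT, frames=[3,6]
Step 3: ref 2 -> FAULT, evict 6, frames=[3,2]
Step 4: ref 6 -> FAULT, evict 3, frames=[6,2]
Step 5: ref 6 -> HIT, frames=[6,2]
Step 6: ref 1 -> FAULT, evict 2, frames=[6,1]
At step 6: evicted page 2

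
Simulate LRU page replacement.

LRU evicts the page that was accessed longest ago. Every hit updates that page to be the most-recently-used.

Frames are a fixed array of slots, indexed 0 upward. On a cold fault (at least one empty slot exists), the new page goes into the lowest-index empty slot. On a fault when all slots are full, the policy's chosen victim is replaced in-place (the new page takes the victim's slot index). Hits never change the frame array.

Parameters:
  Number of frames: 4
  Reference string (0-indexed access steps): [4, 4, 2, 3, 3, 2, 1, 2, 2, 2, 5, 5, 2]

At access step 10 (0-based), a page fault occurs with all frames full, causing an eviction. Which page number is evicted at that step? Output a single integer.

Answer: 4

Derivation:
Step 0: ref 4 -> FAULT, frames=[4,-,-,-]
Step 1: ref 4 -> HIT, frames=[4,-,-,-]
Step 2: ref 2 -> FAULT, frames=[4,2,-,-]
Step 3: ref 3 -> FAULT, frames=[4,2,3,-]
Step 4: ref 3 -> HIT, frames=[4,2,3,-]
Step 5: ref 2 -> HIT, frames=[4,2,3,-]
Step 6: ref 1 -> FAULT, frames=[4,2,3,1]
Step 7: ref 2 -> HIT, frames=[4,2,3,1]
Step 8: ref 2 -> HIT, frames=[4,2,3,1]
Step 9: ref 2 -> HIT, frames=[4,2,3,1]
Step 10: ref 5 -> FAULT, evict 4, frames=[5,2,3,1]
At step 10: evicted page 4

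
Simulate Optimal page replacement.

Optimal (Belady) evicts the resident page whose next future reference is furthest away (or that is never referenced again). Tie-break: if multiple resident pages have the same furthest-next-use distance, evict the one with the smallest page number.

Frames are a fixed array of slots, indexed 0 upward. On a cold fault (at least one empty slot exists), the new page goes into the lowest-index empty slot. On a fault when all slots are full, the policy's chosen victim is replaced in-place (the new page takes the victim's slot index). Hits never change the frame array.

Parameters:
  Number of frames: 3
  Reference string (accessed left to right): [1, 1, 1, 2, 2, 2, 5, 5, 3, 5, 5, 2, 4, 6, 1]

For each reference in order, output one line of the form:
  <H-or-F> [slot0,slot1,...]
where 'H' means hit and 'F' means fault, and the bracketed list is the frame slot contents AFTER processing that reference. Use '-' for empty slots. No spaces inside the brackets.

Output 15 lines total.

F [1,-,-]
H [1,-,-]
H [1,-,-]
F [1,2,-]
H [1,2,-]
H [1,2,-]
F [1,2,5]
H [1,2,5]
F [3,2,5]
H [3,2,5]
H [3,2,5]
H [3,2,5]
F [3,4,5]
F [6,4,5]
F [6,1,5]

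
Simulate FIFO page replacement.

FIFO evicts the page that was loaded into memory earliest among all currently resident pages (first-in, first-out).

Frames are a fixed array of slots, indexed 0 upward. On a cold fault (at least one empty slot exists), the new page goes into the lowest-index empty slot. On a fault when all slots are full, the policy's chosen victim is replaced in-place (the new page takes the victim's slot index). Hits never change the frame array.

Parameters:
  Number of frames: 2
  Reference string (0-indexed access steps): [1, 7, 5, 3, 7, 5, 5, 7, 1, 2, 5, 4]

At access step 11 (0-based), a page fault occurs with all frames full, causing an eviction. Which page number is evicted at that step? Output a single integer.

Step 0: ref 1 -> FAULT, frames=[1,-]
Step 1: ref 7 -> FAULT, frames=[1,7]
Step 2: ref 5 -> FAULT, evict 1, frames=[5,7]
Step 3: ref 3 -> FAULT, evict 7, frames=[5,3]
Step 4: ref 7 -> FAULT, evict 5, frames=[7,3]
Step 5: ref 5 -> FAULT, evict 3, frames=[7,5]
Step 6: ref 5 -> HIT, frames=[7,5]
Step 7: ref 7 -> HIT, frames=[7,5]
Step 8: ref 1 -> FAULT, evict 7, frames=[1,5]
Step 9: ref 2 -> FAULT, evict 5, frames=[1,2]
Step 10: ref 5 -> FAULT, evict 1, frames=[5,2]
Step 11: ref 4 -> FAULT, evict 2, frames=[5,4]
At step 11: evicted page 2

Answer: 2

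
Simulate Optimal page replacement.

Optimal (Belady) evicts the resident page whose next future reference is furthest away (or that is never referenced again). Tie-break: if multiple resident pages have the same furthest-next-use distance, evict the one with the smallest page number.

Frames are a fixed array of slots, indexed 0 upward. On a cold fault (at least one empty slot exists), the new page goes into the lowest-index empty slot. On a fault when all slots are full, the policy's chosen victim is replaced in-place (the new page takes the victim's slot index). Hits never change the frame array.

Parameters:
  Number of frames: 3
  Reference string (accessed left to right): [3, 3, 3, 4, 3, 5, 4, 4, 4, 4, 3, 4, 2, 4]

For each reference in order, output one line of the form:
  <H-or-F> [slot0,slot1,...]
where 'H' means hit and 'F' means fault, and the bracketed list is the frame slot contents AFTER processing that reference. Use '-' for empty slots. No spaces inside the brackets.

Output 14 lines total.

F [3,-,-]
H [3,-,-]
H [3,-,-]
F [3,4,-]
H [3,4,-]
F [3,4,5]
H [3,4,5]
H [3,4,5]
H [3,4,5]
H [3,4,5]
H [3,4,5]
H [3,4,5]
F [2,4,5]
H [2,4,5]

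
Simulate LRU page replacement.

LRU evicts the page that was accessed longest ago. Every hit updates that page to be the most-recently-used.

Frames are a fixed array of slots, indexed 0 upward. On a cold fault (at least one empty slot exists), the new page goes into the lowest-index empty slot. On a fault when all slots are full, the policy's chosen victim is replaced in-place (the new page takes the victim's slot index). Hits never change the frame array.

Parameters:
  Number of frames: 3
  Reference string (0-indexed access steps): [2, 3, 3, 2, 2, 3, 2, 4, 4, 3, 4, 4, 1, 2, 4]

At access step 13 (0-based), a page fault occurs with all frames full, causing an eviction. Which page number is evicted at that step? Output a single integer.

Answer: 3

Derivation:
Step 0: ref 2 -> FAULT, frames=[2,-,-]
Step 1: ref 3 -> FAULT, frames=[2,3,-]
Step 2: ref 3 -> HIT, frames=[2,3,-]
Step 3: ref 2 -> HIT, frames=[2,3,-]
Step 4: ref 2 -> HIT, frames=[2,3,-]
Step 5: ref 3 -> HIT, frames=[2,3,-]
Step 6: ref 2 -> HIT, frames=[2,3,-]
Step 7: ref 4 -> FAULT, frames=[2,3,4]
Step 8: ref 4 -> HIT, frames=[2,3,4]
Step 9: ref 3 -> HIT, frames=[2,3,4]
Step 10: ref 4 -> HIT, frames=[2,3,4]
Step 11: ref 4 -> HIT, frames=[2,3,4]
Step 12: ref 1 -> FAULT, evict 2, frames=[1,3,4]
Step 13: ref 2 -> FAULT, evict 3, frames=[1,2,4]
At step 13: evicted page 3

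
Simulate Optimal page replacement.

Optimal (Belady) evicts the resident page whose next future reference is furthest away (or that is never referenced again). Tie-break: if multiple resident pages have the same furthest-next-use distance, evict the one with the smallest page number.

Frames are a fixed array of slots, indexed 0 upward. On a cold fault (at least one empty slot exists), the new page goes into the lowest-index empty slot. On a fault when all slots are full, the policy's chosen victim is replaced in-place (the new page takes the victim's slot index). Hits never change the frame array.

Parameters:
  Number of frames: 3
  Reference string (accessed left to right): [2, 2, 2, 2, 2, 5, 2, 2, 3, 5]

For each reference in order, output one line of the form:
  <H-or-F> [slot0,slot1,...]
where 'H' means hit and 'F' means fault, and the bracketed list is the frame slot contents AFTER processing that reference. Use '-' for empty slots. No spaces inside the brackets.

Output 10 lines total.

F [2,-,-]
H [2,-,-]
H [2,-,-]
H [2,-,-]
H [2,-,-]
F [2,5,-]
H [2,5,-]
H [2,5,-]
F [2,5,3]
H [2,5,3]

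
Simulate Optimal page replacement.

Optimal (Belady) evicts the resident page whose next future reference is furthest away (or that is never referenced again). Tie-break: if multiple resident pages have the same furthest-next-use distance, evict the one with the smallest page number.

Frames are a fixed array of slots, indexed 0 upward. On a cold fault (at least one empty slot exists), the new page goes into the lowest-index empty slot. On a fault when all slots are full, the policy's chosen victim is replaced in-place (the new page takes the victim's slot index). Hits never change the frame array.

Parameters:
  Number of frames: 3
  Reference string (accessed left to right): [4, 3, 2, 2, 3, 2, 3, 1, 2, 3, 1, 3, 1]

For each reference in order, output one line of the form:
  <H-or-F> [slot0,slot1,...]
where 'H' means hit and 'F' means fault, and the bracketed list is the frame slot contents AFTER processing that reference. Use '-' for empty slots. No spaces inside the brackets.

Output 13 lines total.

F [4,-,-]
F [4,3,-]
F [4,3,2]
H [4,3,2]
H [4,3,2]
H [4,3,2]
H [4,3,2]
F [1,3,2]
H [1,3,2]
H [1,3,2]
H [1,3,2]
H [1,3,2]
H [1,3,2]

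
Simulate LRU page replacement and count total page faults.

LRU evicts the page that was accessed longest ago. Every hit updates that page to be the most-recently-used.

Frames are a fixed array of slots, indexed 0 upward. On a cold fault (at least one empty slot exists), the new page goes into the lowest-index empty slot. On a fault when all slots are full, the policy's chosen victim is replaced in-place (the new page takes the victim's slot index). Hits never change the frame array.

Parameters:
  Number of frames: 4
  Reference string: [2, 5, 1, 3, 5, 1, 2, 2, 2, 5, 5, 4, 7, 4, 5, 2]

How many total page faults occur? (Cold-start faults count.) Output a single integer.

Step 0: ref 2 → FAULT, frames=[2,-,-,-]
Step 1: ref 5 → FAULT, frames=[2,5,-,-]
Step 2: ref 1 → FAULT, frames=[2,5,1,-]
Step 3: ref 3 → FAULT, frames=[2,5,1,3]
Step 4: ref 5 → HIT, frames=[2,5,1,3]
Step 5: ref 1 → HIT, frames=[2,5,1,3]
Step 6: ref 2 → HIT, frames=[2,5,1,3]
Step 7: ref 2 → HIT, frames=[2,5,1,3]
Step 8: ref 2 → HIT, frames=[2,5,1,3]
Step 9: ref 5 → HIT, frames=[2,5,1,3]
Step 10: ref 5 → HIT, frames=[2,5,1,3]
Step 11: ref 4 → FAULT (evict 3), frames=[2,5,1,4]
Step 12: ref 7 → FAULT (evict 1), frames=[2,5,7,4]
Step 13: ref 4 → HIT, frames=[2,5,7,4]
Step 14: ref 5 → HIT, frames=[2,5,7,4]
Step 15: ref 2 → HIT, frames=[2,5,7,4]
Total faults: 6

Answer: 6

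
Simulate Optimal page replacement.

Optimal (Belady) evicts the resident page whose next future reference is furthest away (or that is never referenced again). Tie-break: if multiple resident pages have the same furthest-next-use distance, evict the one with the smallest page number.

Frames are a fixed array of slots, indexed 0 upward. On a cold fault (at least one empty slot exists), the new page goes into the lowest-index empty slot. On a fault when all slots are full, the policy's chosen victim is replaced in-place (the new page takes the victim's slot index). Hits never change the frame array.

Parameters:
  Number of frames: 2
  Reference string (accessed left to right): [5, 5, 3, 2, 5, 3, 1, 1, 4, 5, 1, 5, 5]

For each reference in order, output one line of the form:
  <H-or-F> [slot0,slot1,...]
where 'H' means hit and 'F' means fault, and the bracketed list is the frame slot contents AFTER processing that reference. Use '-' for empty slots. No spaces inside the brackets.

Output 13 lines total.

F [5,-]
H [5,-]
F [5,3]
F [5,2]
H [5,2]
F [5,3]
F [5,1]
H [5,1]
F [5,4]
H [5,4]
F [5,1]
H [5,1]
H [5,1]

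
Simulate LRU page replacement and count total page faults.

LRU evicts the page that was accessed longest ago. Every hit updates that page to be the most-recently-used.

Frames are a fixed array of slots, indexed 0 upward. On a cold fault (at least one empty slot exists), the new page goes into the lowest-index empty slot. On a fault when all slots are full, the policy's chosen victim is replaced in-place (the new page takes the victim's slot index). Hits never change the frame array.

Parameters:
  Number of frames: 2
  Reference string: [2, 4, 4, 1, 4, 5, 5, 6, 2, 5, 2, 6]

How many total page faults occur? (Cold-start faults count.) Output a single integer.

Step 0: ref 2 → FAULT, frames=[2,-]
Step 1: ref 4 → FAULT, frames=[2,4]
Step 2: ref 4 → HIT, frames=[2,4]
Step 3: ref 1 → FAULT (evict 2), frames=[1,4]
Step 4: ref 4 → HIT, frames=[1,4]
Step 5: ref 5 → FAULT (evict 1), frames=[5,4]
Step 6: ref 5 → HIT, frames=[5,4]
Step 7: ref 6 → FAULT (evict 4), frames=[5,6]
Step 8: ref 2 → FAULT (evict 5), frames=[2,6]
Step 9: ref 5 → FAULT (evict 6), frames=[2,5]
Step 10: ref 2 → HIT, frames=[2,5]
Step 11: ref 6 → FAULT (evict 5), frames=[2,6]
Total faults: 8

Answer: 8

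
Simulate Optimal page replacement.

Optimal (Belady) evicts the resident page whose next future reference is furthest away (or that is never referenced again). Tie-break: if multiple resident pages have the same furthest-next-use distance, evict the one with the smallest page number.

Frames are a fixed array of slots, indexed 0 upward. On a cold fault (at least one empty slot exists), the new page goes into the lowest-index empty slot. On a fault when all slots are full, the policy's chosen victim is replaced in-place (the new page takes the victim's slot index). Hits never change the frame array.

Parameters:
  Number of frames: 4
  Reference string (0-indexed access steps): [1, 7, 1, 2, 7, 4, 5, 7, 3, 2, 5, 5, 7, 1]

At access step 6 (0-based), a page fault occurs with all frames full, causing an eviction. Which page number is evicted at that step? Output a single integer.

Answer: 4

Derivation:
Step 0: ref 1 -> FAULT, frames=[1,-,-,-]
Step 1: ref 7 -> FAULT, frames=[1,7,-,-]
Step 2: ref 1 -> HIT, frames=[1,7,-,-]
Step 3: ref 2 -> FAULT, frames=[1,7,2,-]
Step 4: ref 7 -> HIT, frames=[1,7,2,-]
Step 5: ref 4 -> FAULT, frames=[1,7,2,4]
Step 6: ref 5 -> FAULT, evict 4, frames=[1,7,2,5]
At step 6: evicted page 4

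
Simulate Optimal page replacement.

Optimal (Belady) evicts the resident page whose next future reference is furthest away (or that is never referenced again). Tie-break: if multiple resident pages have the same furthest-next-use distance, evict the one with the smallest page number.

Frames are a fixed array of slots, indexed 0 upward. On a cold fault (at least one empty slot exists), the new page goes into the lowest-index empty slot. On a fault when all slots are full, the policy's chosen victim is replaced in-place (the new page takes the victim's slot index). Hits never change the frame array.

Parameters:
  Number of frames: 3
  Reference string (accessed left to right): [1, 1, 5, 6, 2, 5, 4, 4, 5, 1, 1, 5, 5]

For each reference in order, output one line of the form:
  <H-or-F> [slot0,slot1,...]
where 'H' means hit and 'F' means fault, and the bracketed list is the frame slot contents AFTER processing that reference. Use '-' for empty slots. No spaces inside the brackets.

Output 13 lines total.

F [1,-,-]
H [1,-,-]
F [1,5,-]
F [1,5,6]
F [1,5,2]
H [1,5,2]
F [1,5,4]
H [1,5,4]
H [1,5,4]
H [1,5,4]
H [1,5,4]
H [1,5,4]
H [1,5,4]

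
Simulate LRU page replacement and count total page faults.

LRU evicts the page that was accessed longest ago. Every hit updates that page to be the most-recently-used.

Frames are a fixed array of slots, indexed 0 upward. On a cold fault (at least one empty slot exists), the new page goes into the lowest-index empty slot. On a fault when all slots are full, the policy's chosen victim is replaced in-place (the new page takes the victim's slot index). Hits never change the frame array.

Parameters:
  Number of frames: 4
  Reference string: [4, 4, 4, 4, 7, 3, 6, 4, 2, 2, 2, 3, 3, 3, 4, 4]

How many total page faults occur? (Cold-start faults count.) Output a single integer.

Step 0: ref 4 → FAULT, frames=[4,-,-,-]
Step 1: ref 4 → HIT, frames=[4,-,-,-]
Step 2: ref 4 → HIT, frames=[4,-,-,-]
Step 3: ref 4 → HIT, frames=[4,-,-,-]
Step 4: ref 7 → FAULT, frames=[4,7,-,-]
Step 5: ref 3 → FAULT, frames=[4,7,3,-]
Step 6: ref 6 → FAULT, frames=[4,7,3,6]
Step 7: ref 4 → HIT, frames=[4,7,3,6]
Step 8: ref 2 → FAULT (evict 7), frames=[4,2,3,6]
Step 9: ref 2 → HIT, frames=[4,2,3,6]
Step 10: ref 2 → HIT, frames=[4,2,3,6]
Step 11: ref 3 → HIT, frames=[4,2,3,6]
Step 12: ref 3 → HIT, frames=[4,2,3,6]
Step 13: ref 3 → HIT, frames=[4,2,3,6]
Step 14: ref 4 → HIT, frames=[4,2,3,6]
Step 15: ref 4 → HIT, frames=[4,2,3,6]
Total faults: 5

Answer: 5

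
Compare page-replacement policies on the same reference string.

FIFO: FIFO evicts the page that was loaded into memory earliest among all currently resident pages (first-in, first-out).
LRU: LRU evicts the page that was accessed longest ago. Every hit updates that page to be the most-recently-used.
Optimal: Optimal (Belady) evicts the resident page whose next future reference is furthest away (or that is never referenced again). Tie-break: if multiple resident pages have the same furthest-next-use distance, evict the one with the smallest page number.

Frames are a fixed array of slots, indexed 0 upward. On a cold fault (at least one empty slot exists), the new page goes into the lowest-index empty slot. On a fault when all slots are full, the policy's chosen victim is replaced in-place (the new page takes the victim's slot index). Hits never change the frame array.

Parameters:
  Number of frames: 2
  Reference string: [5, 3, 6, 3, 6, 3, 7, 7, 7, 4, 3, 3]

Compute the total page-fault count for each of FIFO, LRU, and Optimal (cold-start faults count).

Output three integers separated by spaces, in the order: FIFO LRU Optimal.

--- FIFO ---
  step 0: ref 5 -> FAULT, frames=[5,-] (faults so far: 1)
  step 1: ref 3 -> FAULT, frames=[5,3] (faults so far: 2)
  step 2: ref 6 -> FAULT, evict 5, frames=[6,3] (faults so far: 3)
  step 3: ref 3 -> HIT, frames=[6,3] (faults so far: 3)
  step 4: ref 6 -> HIT, frames=[6,3] (faults so far: 3)
  step 5: ref 3 -> HIT, frames=[6,3] (faults so far: 3)
  step 6: ref 7 -> FAULT, evict 3, frames=[6,7] (faults so far: 4)
  step 7: ref 7 -> HIT, frames=[6,7] (faults so far: 4)
  step 8: ref 7 -> HIT, frames=[6,7] (faults so far: 4)
  step 9: ref 4 -> FAULT, evict 6, frames=[4,7] (faults so far: 5)
  step 10: ref 3 -> FAULT, evict 7, frames=[4,3] (faults so far: 6)
  step 11: ref 3 -> HIT, frames=[4,3] (faults so far: 6)
  FIFO total faults: 6
--- LRU ---
  step 0: ref 5 -> FAULT, frames=[5,-] (faults so far: 1)
  step 1: ref 3 -> FAULT, frames=[5,3] (faults so far: 2)
  step 2: ref 6 -> FAULT, evict 5, frames=[6,3] (faults so far: 3)
  step 3: ref 3 -> HIT, frames=[6,3] (faults so far: 3)
  step 4: ref 6 -> HIT, frames=[6,3] (faults so far: 3)
  step 5: ref 3 -> HIT, frames=[6,3] (faults so far: 3)
  step 6: ref 7 -> FAULT, evict 6, frames=[7,3] (faults so far: 4)
  step 7: ref 7 -> HIT, frames=[7,3] (faults so far: 4)
  step 8: ref 7 -> HIT, frames=[7,3] (faults so far: 4)
  step 9: ref 4 -> FAULT, evict 3, frames=[7,4] (faults so far: 5)
  step 10: ref 3 -> FAULT, evict 7, frames=[3,4] (faults so far: 6)
  step 11: ref 3 -> HIT, frames=[3,4] (faults so far: 6)
  LRU total faults: 6
--- Optimal ---
  step 0: ref 5 -> FAULT, frames=[5,-] (faults so far: 1)
  step 1: ref 3 -> FAULT, frames=[5,3] (faults so far: 2)
  step 2: ref 6 -> FAULT, evict 5, frames=[6,3] (faults so far: 3)
  step 3: ref 3 -> HIT, frames=[6,3] (faults so far: 3)
  step 4: ref 6 -> HIT, frames=[6,3] (faults so far: 3)
  step 5: ref 3 -> HIT, frames=[6,3] (faults so far: 3)
  step 6: ref 7 -> FAULT, evict 6, frames=[7,3] (faults so far: 4)
  step 7: ref 7 -> HIT, frames=[7,3] (faults so far: 4)
  step 8: ref 7 -> HIT, frames=[7,3] (faults so far: 4)
  step 9: ref 4 -> FAULT, evict 7, frames=[4,3] (faults so far: 5)
  step 10: ref 3 -> HIT, frames=[4,3] (faults so far: 5)
  step 11: ref 3 -> HIT, frames=[4,3] (faults so far: 5)
  Optimal total faults: 5

Answer: 6 6 5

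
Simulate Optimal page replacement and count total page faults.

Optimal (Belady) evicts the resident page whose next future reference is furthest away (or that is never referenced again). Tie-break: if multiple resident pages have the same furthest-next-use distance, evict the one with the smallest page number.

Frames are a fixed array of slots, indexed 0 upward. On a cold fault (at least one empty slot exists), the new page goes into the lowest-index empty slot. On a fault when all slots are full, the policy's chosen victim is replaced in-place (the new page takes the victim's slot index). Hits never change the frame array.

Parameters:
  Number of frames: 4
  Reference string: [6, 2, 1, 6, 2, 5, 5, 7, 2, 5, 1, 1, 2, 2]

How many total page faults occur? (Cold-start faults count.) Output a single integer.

Step 0: ref 6 → FAULT, frames=[6,-,-,-]
Step 1: ref 2 → FAULT, frames=[6,2,-,-]
Step 2: ref 1 → FAULT, frames=[6,2,1,-]
Step 3: ref 6 → HIT, frames=[6,2,1,-]
Step 4: ref 2 → HIT, frames=[6,2,1,-]
Step 5: ref 5 → FAULT, frames=[6,2,1,5]
Step 6: ref 5 → HIT, frames=[6,2,1,5]
Step 7: ref 7 → FAULT (evict 6), frames=[7,2,1,5]
Step 8: ref 2 → HIT, frames=[7,2,1,5]
Step 9: ref 5 → HIT, frames=[7,2,1,5]
Step 10: ref 1 → HIT, frames=[7,2,1,5]
Step 11: ref 1 → HIT, frames=[7,2,1,5]
Step 12: ref 2 → HIT, frames=[7,2,1,5]
Step 13: ref 2 → HIT, frames=[7,2,1,5]
Total faults: 5

Answer: 5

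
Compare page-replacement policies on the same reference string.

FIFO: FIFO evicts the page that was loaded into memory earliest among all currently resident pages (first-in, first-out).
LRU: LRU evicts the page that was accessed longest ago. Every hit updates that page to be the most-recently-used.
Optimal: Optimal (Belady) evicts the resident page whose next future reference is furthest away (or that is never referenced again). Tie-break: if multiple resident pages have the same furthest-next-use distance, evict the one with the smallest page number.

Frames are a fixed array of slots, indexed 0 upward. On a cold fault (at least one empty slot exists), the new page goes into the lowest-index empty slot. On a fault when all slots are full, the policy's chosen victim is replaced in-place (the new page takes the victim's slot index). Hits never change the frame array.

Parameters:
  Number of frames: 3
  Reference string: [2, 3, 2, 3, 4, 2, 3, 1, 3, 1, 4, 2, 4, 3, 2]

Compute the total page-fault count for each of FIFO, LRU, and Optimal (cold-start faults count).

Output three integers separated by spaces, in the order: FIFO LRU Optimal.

--- FIFO ---
  step 0: ref 2 -> FAULT, frames=[2,-,-] (faults so far: 1)
  step 1: ref 3 -> FAULT, frames=[2,3,-] (faults so far: 2)
  step 2: ref 2 -> HIT, frames=[2,3,-] (faults so far: 2)
  step 3: ref 3 -> HIT, frames=[2,3,-] (faults so far: 2)
  step 4: ref 4 -> FAULT, frames=[2,3,4] (faults so far: 3)
  step 5: ref 2 -> HIT, frames=[2,3,4] (faults so far: 3)
  step 6: ref 3 -> HIT, frames=[2,3,4] (faults so far: 3)
  step 7: ref 1 -> FAULT, evict 2, frames=[1,3,4] (faults so far: 4)
  step 8: ref 3 -> HIT, frames=[1,3,4] (faults so far: 4)
  step 9: ref 1 -> HIT, frames=[1,3,4] (faults so far: 4)
  step 10: ref 4 -> HIT, frames=[1,3,4] (faults so far: 4)
  step 11: ref 2 -> FAULT, evict 3, frames=[1,2,4] (faults so far: 5)
  step 12: ref 4 -> HIT, frames=[1,2,4] (faults so far: 5)
  step 13: ref 3 -> FAULT, evict 4, frames=[1,2,3] (faults so far: 6)
  step 14: ref 2 -> HIT, frames=[1,2,3] (faults so far: 6)
  FIFO total faults: 6
--- LRU ---
  step 0: ref 2 -> FAULT, frames=[2,-,-] (faults so far: 1)
  step 1: ref 3 -> FAULT, frames=[2,3,-] (faults so far: 2)
  step 2: ref 2 -> HIT, frames=[2,3,-] (faults so far: 2)
  step 3: ref 3 -> HIT, frames=[2,3,-] (faults so far: 2)
  step 4: ref 4 -> FAULT, frames=[2,3,4] (faults so far: 3)
  step 5: ref 2 -> HIT, frames=[2,3,4] (faults so far: 3)
  step 6: ref 3 -> HIT, frames=[2,3,4] (faults so far: 3)
  step 7: ref 1 -> FAULT, evict 4, frames=[2,3,1] (faults so far: 4)
  step 8: ref 3 -> HIT, frames=[2,3,1] (faults so far: 4)
  step 9: ref 1 -> HIT, frames=[2,3,1] (faults so far: 4)
  step 10: ref 4 -> FAULT, evict 2, frames=[4,3,1] (faults so far: 5)
  step 11: ref 2 -> FAULT, evict 3, frames=[4,2,1] (faults so far: 6)
  step 12: ref 4 -> HIT, frames=[4,2,1] (faults so far: 6)
  step 13: ref 3 -> FAULT, evict 1, frames=[4,2,3] (faults so far: 7)
  step 14: ref 2 -> HIT, frames=[4,2,3] (faults so far: 7)
  LRU total faults: 7
--- Optimal ---
  step 0: ref 2 -> FAULT, frames=[2,-,-] (faults so far: 1)
  step 1: ref 3 -> FAULT, frames=[2,3,-] (faults so far: 2)
  step 2: ref 2 -> HIT, frames=[2,3,-] (faults so far: 2)
  step 3: ref 3 -> HIT, frames=[2,3,-] (faults so far: 2)
  step 4: ref 4 -> FAULT, frames=[2,3,4] (faults so far: 3)
  step 5: ref 2 -> HIT, frames=[2,3,4] (faults so far: 3)
  step 6: ref 3 -> HIT, frames=[2,3,4] (faults so far: 3)
  step 7: ref 1 -> FAULT, evict 2, frames=[1,3,4] (faults so far: 4)
  step 8: ref 3 -> HIT, frames=[1,3,4] (faults so far: 4)
  step 9: ref 1 -> HIT, frames=[1,3,4] (faults so far: 4)
  step 10: ref 4 -> HIT, frames=[1,3,4] (faults so far: 4)
  step 11: ref 2 -> FAULT, evict 1, frames=[2,3,4] (faults so far: 5)
  step 12: ref 4 -> HIT, frames=[2,3,4] (faults so far: 5)
  step 13: ref 3 -> HIT, frames=[2,3,4] (faults so far: 5)
  step 14: ref 2 -> HIT, frames=[2,3,4] (faults so far: 5)
  Optimal total faults: 5

Answer: 6 7 5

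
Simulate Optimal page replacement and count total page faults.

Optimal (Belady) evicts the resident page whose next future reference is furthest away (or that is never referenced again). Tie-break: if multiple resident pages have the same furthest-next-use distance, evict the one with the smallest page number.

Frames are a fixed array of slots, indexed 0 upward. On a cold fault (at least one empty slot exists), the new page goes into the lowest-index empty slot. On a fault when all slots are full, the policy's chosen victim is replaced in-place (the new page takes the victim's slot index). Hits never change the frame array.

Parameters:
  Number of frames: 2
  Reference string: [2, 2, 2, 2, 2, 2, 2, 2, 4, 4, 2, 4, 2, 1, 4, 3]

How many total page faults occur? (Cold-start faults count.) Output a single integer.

Step 0: ref 2 → FAULT, frames=[2,-]
Step 1: ref 2 → HIT, frames=[2,-]
Step 2: ref 2 → HIT, frames=[2,-]
Step 3: ref 2 → HIT, frames=[2,-]
Step 4: ref 2 → HIT, frames=[2,-]
Step 5: ref 2 → HIT, frames=[2,-]
Step 6: ref 2 → HIT, frames=[2,-]
Step 7: ref 2 → HIT, frames=[2,-]
Step 8: ref 4 → FAULT, frames=[2,4]
Step 9: ref 4 → HIT, frames=[2,4]
Step 10: ref 2 → HIT, frames=[2,4]
Step 11: ref 4 → HIT, frames=[2,4]
Step 12: ref 2 → HIT, frames=[2,4]
Step 13: ref 1 → FAULT (evict 2), frames=[1,4]
Step 14: ref 4 → HIT, frames=[1,4]
Step 15: ref 3 → FAULT (evict 1), frames=[3,4]
Total faults: 4

Answer: 4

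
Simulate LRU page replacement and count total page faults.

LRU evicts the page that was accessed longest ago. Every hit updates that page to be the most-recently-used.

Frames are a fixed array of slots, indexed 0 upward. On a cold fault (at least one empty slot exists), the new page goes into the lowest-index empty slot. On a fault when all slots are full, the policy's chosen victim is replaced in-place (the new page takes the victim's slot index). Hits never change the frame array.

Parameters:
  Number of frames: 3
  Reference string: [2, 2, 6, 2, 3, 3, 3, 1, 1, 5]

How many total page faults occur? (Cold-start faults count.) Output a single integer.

Step 0: ref 2 → FAULT, frames=[2,-,-]
Step 1: ref 2 → HIT, frames=[2,-,-]
Step 2: ref 6 → FAULT, frames=[2,6,-]
Step 3: ref 2 → HIT, frames=[2,6,-]
Step 4: ref 3 → FAULT, frames=[2,6,3]
Step 5: ref 3 → HIT, frames=[2,6,3]
Step 6: ref 3 → HIT, frames=[2,6,3]
Step 7: ref 1 → FAULT (evict 6), frames=[2,1,3]
Step 8: ref 1 → HIT, frames=[2,1,3]
Step 9: ref 5 → FAULT (evict 2), frames=[5,1,3]
Total faults: 5

Answer: 5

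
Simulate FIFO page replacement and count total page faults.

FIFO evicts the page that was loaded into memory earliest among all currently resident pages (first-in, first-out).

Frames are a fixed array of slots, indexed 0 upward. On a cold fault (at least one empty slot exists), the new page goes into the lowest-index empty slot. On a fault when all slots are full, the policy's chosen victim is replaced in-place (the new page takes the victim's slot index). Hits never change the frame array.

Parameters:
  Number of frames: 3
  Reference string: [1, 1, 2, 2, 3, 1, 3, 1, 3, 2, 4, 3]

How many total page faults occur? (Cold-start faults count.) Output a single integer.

Step 0: ref 1 → FAULT, frames=[1,-,-]
Step 1: ref 1 → HIT, frames=[1,-,-]
Step 2: ref 2 → FAULT, frames=[1,2,-]
Step 3: ref 2 → HIT, frames=[1,2,-]
Step 4: ref 3 → FAULT, frames=[1,2,3]
Step 5: ref 1 → HIT, frames=[1,2,3]
Step 6: ref 3 → HIT, frames=[1,2,3]
Step 7: ref 1 → HIT, frames=[1,2,3]
Step 8: ref 3 → HIT, frames=[1,2,3]
Step 9: ref 2 → HIT, frames=[1,2,3]
Step 10: ref 4 → FAULT (evict 1), frames=[4,2,3]
Step 11: ref 3 → HIT, frames=[4,2,3]
Total faults: 4

Answer: 4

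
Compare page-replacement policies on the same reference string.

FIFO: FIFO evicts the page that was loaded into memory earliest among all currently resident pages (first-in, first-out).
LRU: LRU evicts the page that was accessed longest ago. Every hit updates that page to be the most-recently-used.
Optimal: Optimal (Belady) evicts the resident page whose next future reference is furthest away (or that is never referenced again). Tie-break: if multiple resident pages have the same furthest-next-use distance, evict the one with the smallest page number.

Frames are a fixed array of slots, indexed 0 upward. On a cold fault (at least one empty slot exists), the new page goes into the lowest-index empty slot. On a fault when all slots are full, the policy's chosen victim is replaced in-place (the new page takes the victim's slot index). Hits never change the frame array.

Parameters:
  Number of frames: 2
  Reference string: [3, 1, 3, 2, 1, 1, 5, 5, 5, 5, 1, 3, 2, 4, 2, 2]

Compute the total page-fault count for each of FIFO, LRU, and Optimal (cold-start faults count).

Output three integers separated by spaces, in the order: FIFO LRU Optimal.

Answer: 8 8 7

Derivation:
--- FIFO ---
  step 0: ref 3 -> FAULT, frames=[3,-] (faults so far: 1)
  step 1: ref 1 -> FAULT, frames=[3,1] (faults so far: 2)
  step 2: ref 3 -> HIT, frames=[3,1] (faults so far: 2)
  step 3: ref 2 -> FAULT, evict 3, frames=[2,1] (faults so far: 3)
  step 4: ref 1 -> HIT, frames=[2,1] (faults so far: 3)
  step 5: ref 1 -> HIT, frames=[2,1] (faults so far: 3)
  step 6: ref 5 -> FAULT, evict 1, frames=[2,5] (faults so far: 4)
  step 7: ref 5 -> HIT, frames=[2,5] (faults so far: 4)
  step 8: ref 5 -> HIT, frames=[2,5] (faults so far: 4)
  step 9: ref 5 -> HIT, frames=[2,5] (faults so far: 4)
  step 10: ref 1 -> FAULT, evict 2, frames=[1,5] (faults so far: 5)
  step 11: ref 3 -> FAULT, evict 5, frames=[1,3] (faults so far: 6)
  step 12: ref 2 -> FAULT, evict 1, frames=[2,3] (faults so far: 7)
  step 13: ref 4 -> FAULT, evict 3, frames=[2,4] (faults so far: 8)
  step 14: ref 2 -> HIT, frames=[2,4] (faults so far: 8)
  step 15: ref 2 -> HIT, frames=[2,4] (faults so far: 8)
  FIFO total faults: 8
--- LRU ---
  step 0: ref 3 -> FAULT, frames=[3,-] (faults so far: 1)
  step 1: ref 1 -> FAULT, frames=[3,1] (faults so far: 2)
  step 2: ref 3 -> HIT, frames=[3,1] (faults so far: 2)
  step 3: ref 2 -> FAULT, evict 1, frames=[3,2] (faults so far: 3)
  step 4: ref 1 -> FAULT, evict 3, frames=[1,2] (faults so far: 4)
  step 5: ref 1 -> HIT, frames=[1,2] (faults so far: 4)
  step 6: ref 5 -> FAULT, evict 2, frames=[1,5] (faults so far: 5)
  step 7: ref 5 -> HIT, frames=[1,5] (faults so far: 5)
  step 8: ref 5 -> HIT, frames=[1,5] (faults so far: 5)
  step 9: ref 5 -> HIT, frames=[1,5] (faults so far: 5)
  step 10: ref 1 -> HIT, frames=[1,5] (faults so far: 5)
  step 11: ref 3 -> FAULT, evict 5, frames=[1,3] (faults so far: 6)
  step 12: ref 2 -> FAULT, evict 1, frames=[2,3] (faults so far: 7)
  step 13: ref 4 -> FAULT, evict 3, frames=[2,4] (faults so far: 8)
  step 14: ref 2 -> HIT, frames=[2,4] (faults so far: 8)
  step 15: ref 2 -> HIT, frames=[2,4] (faults so far: 8)
  LRU total faults: 8
--- Optimal ---
  step 0: ref 3 -> FAULT, frames=[3,-] (faults so far: 1)
  step 1: ref 1 -> FAULT, frames=[3,1] (faults so far: 2)
  step 2: ref 3 -> HIT, frames=[3,1] (faults so far: 2)
  step 3: ref 2 -> FAULT, evict 3, frames=[2,1] (faults so far: 3)
  step 4: ref 1 -> HIT, frames=[2,1] (faults so far: 3)
  step 5: ref 1 -> HIT, frames=[2,1] (faults so far: 3)
  step 6: ref 5 -> FAULT, evict 2, frames=[5,1] (faults so far: 4)
  step 7: ref 5 -> HIT, frames=[5,1] (faults so far: 4)
  step 8: ref 5 -> HIT, frames=[5,1] (faults so far: 4)
  step 9: ref 5 -> HIT, frames=[5,1] (faults so far: 4)
  step 10: ref 1 -> HIT, frames=[5,1] (faults so far: 4)
  step 11: ref 3 -> FAULT, evict 1, frames=[5,3] (faults so far: 5)
  step 12: ref 2 -> FAULT, evict 3, frames=[5,2] (faults so far: 6)
  step 13: ref 4 -> FAULT, evict 5, frames=[4,2] (faults so far: 7)
  step 14: ref 2 -> HIT, frames=[4,2] (faults so far: 7)
  step 15: ref 2 -> HIT, frames=[4,2] (faults so far: 7)
  Optimal total faults: 7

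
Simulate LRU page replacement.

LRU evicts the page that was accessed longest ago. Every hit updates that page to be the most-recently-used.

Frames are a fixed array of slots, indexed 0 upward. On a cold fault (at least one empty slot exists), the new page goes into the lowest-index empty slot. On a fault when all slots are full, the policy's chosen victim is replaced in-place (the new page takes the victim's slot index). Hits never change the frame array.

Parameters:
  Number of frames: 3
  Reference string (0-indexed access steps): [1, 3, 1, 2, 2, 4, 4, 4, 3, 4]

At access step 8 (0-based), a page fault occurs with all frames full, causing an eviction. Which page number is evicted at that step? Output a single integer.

Answer: 1

Derivation:
Step 0: ref 1 -> FAULT, frames=[1,-,-]
Step 1: ref 3 -> FAULT, frames=[1,3,-]
Step 2: ref 1 -> HIT, frames=[1,3,-]
Step 3: ref 2 -> FAULT, frames=[1,3,2]
Step 4: ref 2 -> HIT, frames=[1,3,2]
Step 5: ref 4 -> FAULT, evict 3, frames=[1,4,2]
Step 6: ref 4 -> HIT, frames=[1,4,2]
Step 7: ref 4 -> HIT, frames=[1,4,2]
Step 8: ref 3 -> FAULT, evict 1, frames=[3,4,2]
At step 8: evicted page 1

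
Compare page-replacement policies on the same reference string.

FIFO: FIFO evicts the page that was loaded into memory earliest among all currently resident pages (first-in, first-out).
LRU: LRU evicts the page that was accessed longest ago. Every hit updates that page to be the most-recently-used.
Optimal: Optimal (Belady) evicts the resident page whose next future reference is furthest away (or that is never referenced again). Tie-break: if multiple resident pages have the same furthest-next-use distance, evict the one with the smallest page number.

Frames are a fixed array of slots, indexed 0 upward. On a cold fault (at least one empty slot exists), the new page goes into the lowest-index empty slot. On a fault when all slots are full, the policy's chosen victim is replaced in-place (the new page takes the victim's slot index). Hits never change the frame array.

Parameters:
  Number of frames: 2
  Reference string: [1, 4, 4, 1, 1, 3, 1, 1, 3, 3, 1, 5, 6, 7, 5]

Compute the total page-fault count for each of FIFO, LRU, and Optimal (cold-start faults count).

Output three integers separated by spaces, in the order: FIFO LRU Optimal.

--- FIFO ---
  step 0: ref 1 -> FAULT, frames=[1,-] (faults so far: 1)
  step 1: ref 4 -> FAULT, frames=[1,4] (faults so far: 2)
  step 2: ref 4 -> HIT, frames=[1,4] (faults so far: 2)
  step 3: ref 1 -> HIT, frames=[1,4] (faults so far: 2)
  step 4: ref 1 -> HIT, frames=[1,4] (faults so far: 2)
  step 5: ref 3 -> FAULT, evict 1, frames=[3,4] (faults so far: 3)
  step 6: ref 1 -> FAULT, evict 4, frames=[3,1] (faults so far: 4)
  step 7: ref 1 -> HIT, frames=[3,1] (faults so far: 4)
  step 8: ref 3 -> HIT, frames=[3,1] (faults so far: 4)
  step 9: ref 3 -> HIT, frames=[3,1] (faults so far: 4)
  step 10: ref 1 -> HIT, frames=[3,1] (faults so far: 4)
  step 11: ref 5 -> FAULT, evict 3, frames=[5,1] (faults so far: 5)
  step 12: ref 6 -> FAULT, evict 1, frames=[5,6] (faults so far: 6)
  step 13: ref 7 -> FAULT, evict 5, frames=[7,6] (faults so far: 7)
  step 14: ref 5 -> FAULT, evict 6, frames=[7,5] (faults so far: 8)
  FIFO total faults: 8
--- LRU ---
  step 0: ref 1 -> FAULT, frames=[1,-] (faults so far: 1)
  step 1: ref 4 -> FAULT, frames=[1,4] (faults so far: 2)
  step 2: ref 4 -> HIT, frames=[1,4] (faults so far: 2)
  step 3: ref 1 -> HIT, frames=[1,4] (faults so far: 2)
  step 4: ref 1 -> HIT, frames=[1,4] (faults so far: 2)
  step 5: ref 3 -> FAULT, evict 4, frames=[1,3] (faults so far: 3)
  step 6: ref 1 -> HIT, frames=[1,3] (faults so far: 3)
  step 7: ref 1 -> HIT, frames=[1,3] (faults so far: 3)
  step 8: ref 3 -> HIT, frames=[1,3] (faults so far: 3)
  step 9: ref 3 -> HIT, frames=[1,3] (faults so far: 3)
  step 10: ref 1 -> HIT, frames=[1,3] (faults so far: 3)
  step 11: ref 5 -> FAULT, evict 3, frames=[1,5] (faults so far: 4)
  step 12: ref 6 -> FAULT, evict 1, frames=[6,5] (faults so far: 5)
  step 13: ref 7 -> FAULT, evict 5, frames=[6,7] (faults so far: 6)
  step 14: ref 5 -> FAULT, evict 6, frames=[5,7] (faults so far: 7)
  LRU total faults: 7
--- Optimal ---
  step 0: ref 1 -> FAULT, frames=[1,-] (faults so far: 1)
  step 1: ref 4 -> FAULT, frames=[1,4] (faults so far: 2)
  step 2: ref 4 -> HIT, frames=[1,4] (faults so far: 2)
  step 3: ref 1 -> HIT, frames=[1,4] (faults so far: 2)
  step 4: ref 1 -> HIT, frames=[1,4] (faults so far: 2)
  step 5: ref 3 -> FAULT, evict 4, frames=[1,3] (faults so far: 3)
  step 6: ref 1 -> HIT, frames=[1,3] (faults so far: 3)
  step 7: ref 1 -> HIT, frames=[1,3] (faults so far: 3)
  step 8: ref 3 -> HIT, frames=[1,3] (faults so far: 3)
  step 9: ref 3 -> HIT, frames=[1,3] (faults so far: 3)
  step 10: ref 1 -> HIT, frames=[1,3] (faults so far: 3)
  step 11: ref 5 -> FAULT, evict 1, frames=[5,3] (faults so far: 4)
  step 12: ref 6 -> FAULT, evict 3, frames=[5,6] (faults so far: 5)
  step 13: ref 7 -> FAULT, evict 6, frames=[5,7] (faults so far: 6)
  step 14: ref 5 -> HIT, frames=[5,7] (faults so far: 6)
  Optimal total faults: 6

Answer: 8 7 6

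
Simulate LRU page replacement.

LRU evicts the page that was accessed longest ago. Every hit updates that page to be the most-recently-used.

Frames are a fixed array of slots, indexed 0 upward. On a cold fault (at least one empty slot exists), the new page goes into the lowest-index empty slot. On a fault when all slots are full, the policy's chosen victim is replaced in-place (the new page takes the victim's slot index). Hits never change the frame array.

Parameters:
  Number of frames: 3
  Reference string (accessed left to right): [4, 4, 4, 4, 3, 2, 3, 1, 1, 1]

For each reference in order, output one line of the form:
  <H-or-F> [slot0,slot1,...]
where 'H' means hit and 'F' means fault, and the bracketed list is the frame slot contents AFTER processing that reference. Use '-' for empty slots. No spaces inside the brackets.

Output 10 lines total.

F [4,-,-]
H [4,-,-]
H [4,-,-]
H [4,-,-]
F [4,3,-]
F [4,3,2]
H [4,3,2]
F [1,3,2]
H [1,3,2]
H [1,3,2]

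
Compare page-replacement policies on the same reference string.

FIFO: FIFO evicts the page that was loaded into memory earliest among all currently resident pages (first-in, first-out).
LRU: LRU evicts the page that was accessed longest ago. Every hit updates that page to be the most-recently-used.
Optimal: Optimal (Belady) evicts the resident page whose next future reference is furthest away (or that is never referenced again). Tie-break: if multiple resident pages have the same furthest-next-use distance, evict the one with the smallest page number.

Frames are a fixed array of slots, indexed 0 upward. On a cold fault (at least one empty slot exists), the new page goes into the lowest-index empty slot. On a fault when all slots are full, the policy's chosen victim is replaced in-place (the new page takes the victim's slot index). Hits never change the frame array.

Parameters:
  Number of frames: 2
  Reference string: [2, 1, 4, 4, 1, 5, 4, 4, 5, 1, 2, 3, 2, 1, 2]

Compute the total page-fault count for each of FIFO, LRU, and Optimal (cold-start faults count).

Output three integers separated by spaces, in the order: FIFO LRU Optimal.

--- FIFO ---
  step 0: ref 2 -> FAULT, frames=[2,-] (faults so far: 1)
  step 1: ref 1 -> FAULT, frames=[2,1] (faults so far: 2)
  step 2: ref 4 -> FAULT, evict 2, frames=[4,1] (faults so far: 3)
  step 3: ref 4 -> HIT, frames=[4,1] (faults so far: 3)
  step 4: ref 1 -> HIT, frames=[4,1] (faults so far: 3)
  step 5: ref 5 -> FAULT, evict 1, frames=[4,5] (faults so far: 4)
  step 6: ref 4 -> HIT, frames=[4,5] (faults so far: 4)
  step 7: ref 4 -> HIT, frames=[4,5] (faults so far: 4)
  step 8: ref 5 -> HIT, frames=[4,5] (faults so far: 4)
  step 9: ref 1 -> FAULT, evict 4, frames=[1,5] (faults so far: 5)
  step 10: ref 2 -> FAULT, evict 5, frames=[1,2] (faults so far: 6)
  step 11: ref 3 -> FAULT, evict 1, frames=[3,2] (faults so far: 7)
  step 12: ref 2 -> HIT, frames=[3,2] (faults so far: 7)
  step 13: ref 1 -> FAULT, evict 2, frames=[3,1] (faults so far: 8)
  step 14: ref 2 -> FAULT, evict 3, frames=[2,1] (faults so far: 9)
  FIFO total faults: 9
--- LRU ---
  step 0: ref 2 -> FAULT, frames=[2,-] (faults so far: 1)
  step 1: ref 1 -> FAULT, frames=[2,1] (faults so far: 2)
  step 2: ref 4 -> FAULT, evict 2, frames=[4,1] (faults so far: 3)
  step 3: ref 4 -> HIT, frames=[4,1] (faults so far: 3)
  step 4: ref 1 -> HIT, frames=[4,1] (faults so far: 3)
  step 5: ref 5 -> FAULT, evict 4, frames=[5,1] (faults so far: 4)
  step 6: ref 4 -> FAULT, evict 1, frames=[5,4] (faults so far: 5)
  step 7: ref 4 -> HIT, frames=[5,4] (faults so far: 5)
  step 8: ref 5 -> HIT, frames=[5,4] (faults so far: 5)
  step 9: ref 1 -> FAULT, evict 4, frames=[5,1] (faults so far: 6)
  step 10: ref 2 -> FAULT, evict 5, frames=[2,1] (faults so far: 7)
  step 11: ref 3 -> FAULT, evict 1, frames=[2,3] (faults so far: 8)
  step 12: ref 2 -> HIT, frames=[2,3] (faults so far: 8)
  step 13: ref 1 -> FAULT, evict 3, frames=[2,1] (faults so far: 9)
  step 14: ref 2 -> HIT, frames=[2,1] (faults so far: 9)
  LRU total faults: 9
--- Optimal ---
  step 0: ref 2 -> FAULT, frames=[2,-] (faults so far: 1)
  step 1: ref 1 -> FAULT, frames=[2,1] (faults so far: 2)
  step 2: ref 4 -> FAULT, evict 2, frames=[4,1] (faults so far: 3)
  step 3: ref 4 -> HIT, frames=[4,1] (faults so far: 3)
  step 4: ref 1 -> HIT, frames=[4,1] (faults so far: 3)
  step 5: ref 5 -> FAULT, evict 1, frames=[4,5] (faults so far: 4)
  step 6: ref 4 -> HIT, frames=[4,5] (faults so far: 4)
  step 7: ref 4 -> HIT, frames=[4,5] (faults so far: 4)
  step 8: ref 5 -> HIT, frames=[4,5] (faults so far: 4)
  step 9: ref 1 -> FAULT, evict 4, frames=[1,5] (faults so far: 5)
  step 10: ref 2 -> FAULT, evict 5, frames=[1,2] (faults so far: 6)
  step 11: ref 3 -> FAULT, evict 1, frames=[3,2] (faults so far: 7)
  step 12: ref 2 -> HIT, frames=[3,2] (faults so far: 7)
  step 13: ref 1 -> FAULT, evict 3, frames=[1,2] (faults so far: 8)
  step 14: ref 2 -> HIT, frames=[1,2] (faults so far: 8)
  Optimal total faults: 8

Answer: 9 9 8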